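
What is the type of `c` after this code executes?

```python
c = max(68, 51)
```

max() of ints returns int

int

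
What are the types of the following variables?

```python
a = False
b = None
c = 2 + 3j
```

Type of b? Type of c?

b is NoneType; c is complex

NoneType, complex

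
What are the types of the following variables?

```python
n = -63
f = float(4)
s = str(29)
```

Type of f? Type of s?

f is float; s is str

float, str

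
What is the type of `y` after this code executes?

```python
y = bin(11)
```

bin() returns str representation

str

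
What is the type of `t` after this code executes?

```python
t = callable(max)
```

callable() returns bool

bool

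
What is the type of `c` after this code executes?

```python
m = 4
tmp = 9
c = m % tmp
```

int % int returns int (4 % 9 = 4)

int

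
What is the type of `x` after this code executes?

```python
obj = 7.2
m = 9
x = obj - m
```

float - int returns float (7.2 - 9 = -1.8)

float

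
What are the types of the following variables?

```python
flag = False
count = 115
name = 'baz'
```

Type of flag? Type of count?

flag is bool; count is int

bool, int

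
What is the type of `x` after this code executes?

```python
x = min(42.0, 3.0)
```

min() of floats returns float

float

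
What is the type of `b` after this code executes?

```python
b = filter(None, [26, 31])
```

filter() returns a filter iterator object

filter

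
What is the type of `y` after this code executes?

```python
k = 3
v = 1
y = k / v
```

int / int always returns float in Python 3 (3 / 1 = 3)

float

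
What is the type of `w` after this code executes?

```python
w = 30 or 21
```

'or' returns the first truthy value (30, which is int)

int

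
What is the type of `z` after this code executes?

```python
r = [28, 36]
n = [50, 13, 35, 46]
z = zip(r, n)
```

zip() returns a zip iterator object

zip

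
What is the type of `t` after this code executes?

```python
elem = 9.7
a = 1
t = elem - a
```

float - int returns float (9.7 - 1 = 8.7)

float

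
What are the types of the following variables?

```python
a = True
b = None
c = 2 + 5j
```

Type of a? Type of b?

a is bool; b is NoneType

bool, NoneType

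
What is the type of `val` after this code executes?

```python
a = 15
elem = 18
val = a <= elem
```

Comparison operators return bool

bool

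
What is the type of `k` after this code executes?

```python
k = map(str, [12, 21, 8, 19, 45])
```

map() returns a map iterator object

map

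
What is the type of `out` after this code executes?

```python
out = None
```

None has type NoneType

NoneType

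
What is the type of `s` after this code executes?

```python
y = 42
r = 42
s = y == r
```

Equality comparison returns bool

bool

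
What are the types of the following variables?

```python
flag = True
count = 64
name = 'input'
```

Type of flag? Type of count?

flag is bool; count is int

bool, int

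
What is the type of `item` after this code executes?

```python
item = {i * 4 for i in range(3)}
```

A set comprehension {expr for x in iterable} produces a set

set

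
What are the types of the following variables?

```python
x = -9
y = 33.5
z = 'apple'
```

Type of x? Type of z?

x is int; z is str

int, str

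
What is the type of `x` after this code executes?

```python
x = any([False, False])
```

any() returns bool

bool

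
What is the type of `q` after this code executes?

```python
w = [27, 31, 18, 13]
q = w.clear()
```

list.clear() returns None

NoneType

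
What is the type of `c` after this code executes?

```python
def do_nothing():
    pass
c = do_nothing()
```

A function with no return statement returns None

NoneType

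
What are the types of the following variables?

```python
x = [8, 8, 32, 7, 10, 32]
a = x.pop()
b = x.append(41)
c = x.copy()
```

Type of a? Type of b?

list.pop() returns the element (int); list.append() returns None

int, NoneType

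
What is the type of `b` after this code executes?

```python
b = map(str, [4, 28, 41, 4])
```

map() returns a map iterator object

map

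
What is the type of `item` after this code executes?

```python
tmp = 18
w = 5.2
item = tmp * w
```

int * float returns float (18 * 5.2 = 93.6)

float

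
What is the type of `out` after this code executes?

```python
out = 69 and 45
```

'and' returns the last value when all truthy (45, which is int)

int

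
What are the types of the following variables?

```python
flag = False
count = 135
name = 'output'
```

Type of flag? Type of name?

flag is bool; name is str

bool, str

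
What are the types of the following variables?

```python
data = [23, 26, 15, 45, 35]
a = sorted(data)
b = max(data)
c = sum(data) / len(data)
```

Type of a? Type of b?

sorted() returns list; max of ints returns int

list, int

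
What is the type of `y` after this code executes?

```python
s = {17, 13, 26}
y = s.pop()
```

Popping from a set of ints returns int

int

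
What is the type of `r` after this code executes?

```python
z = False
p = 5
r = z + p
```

bool + int returns int (False is 0, so 0 + 5 = 5)

int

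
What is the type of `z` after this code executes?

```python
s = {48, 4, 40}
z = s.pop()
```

Popping from a set of ints returns int

int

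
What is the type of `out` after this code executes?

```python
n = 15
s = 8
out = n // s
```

int // int returns int (15 // 8 = 1)

int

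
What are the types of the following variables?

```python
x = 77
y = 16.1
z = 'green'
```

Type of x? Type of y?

x is int; y is float

int, float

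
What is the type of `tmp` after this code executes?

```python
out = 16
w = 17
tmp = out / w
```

int / int always returns float in Python 3 (16 / 17 = 0.941176)

float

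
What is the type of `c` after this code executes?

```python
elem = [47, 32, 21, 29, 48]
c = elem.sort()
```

list.sort() returns None (sorts in place)

NoneType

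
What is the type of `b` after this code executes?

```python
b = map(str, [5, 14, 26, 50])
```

map() returns a map iterator object

map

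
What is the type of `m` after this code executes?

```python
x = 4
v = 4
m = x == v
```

Equality comparison returns bool

bool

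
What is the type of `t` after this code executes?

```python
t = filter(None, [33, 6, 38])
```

filter() returns a filter iterator object

filter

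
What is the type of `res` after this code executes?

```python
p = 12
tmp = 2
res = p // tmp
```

int // int returns int (12 // 2 = 6)

int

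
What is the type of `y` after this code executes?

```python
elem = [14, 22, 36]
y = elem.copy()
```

list.copy() returns list

list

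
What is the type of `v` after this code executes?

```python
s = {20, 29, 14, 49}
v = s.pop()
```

Popping from a set of ints returns int

int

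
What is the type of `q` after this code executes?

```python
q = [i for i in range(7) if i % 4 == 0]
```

A list comprehension [...] produces a list

list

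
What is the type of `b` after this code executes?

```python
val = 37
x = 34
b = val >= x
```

Comparison operators return bool

bool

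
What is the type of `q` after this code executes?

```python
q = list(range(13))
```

list(range(...)) returns list

list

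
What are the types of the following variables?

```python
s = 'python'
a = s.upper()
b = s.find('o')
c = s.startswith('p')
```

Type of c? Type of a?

str.startswith() returns bool; str.upper() returns str

bool, str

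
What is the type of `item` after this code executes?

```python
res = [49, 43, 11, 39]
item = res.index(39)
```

list.index() returns int

int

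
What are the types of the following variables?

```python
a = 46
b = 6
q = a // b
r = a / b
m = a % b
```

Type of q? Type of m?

int // int returns int; int % int returns int

int, int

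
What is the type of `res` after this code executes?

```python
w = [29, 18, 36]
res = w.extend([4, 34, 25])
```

list.extend() returns None

NoneType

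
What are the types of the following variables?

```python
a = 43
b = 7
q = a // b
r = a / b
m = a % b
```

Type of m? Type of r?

int % int returns int; int / int returns float

int, float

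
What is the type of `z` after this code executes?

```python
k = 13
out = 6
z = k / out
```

int / int always returns float in Python 3 (13 / 6 = 2.16667)

float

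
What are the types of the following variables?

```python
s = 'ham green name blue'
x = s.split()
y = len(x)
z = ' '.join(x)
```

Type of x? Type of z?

str.split() returns list; str.join() returns str

list, str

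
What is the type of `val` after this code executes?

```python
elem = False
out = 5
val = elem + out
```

bool + int returns int (False is 0, so 0 + 5 = 5)

int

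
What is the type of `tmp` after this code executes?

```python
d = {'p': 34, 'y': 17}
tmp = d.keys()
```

.keys() returns a dict_keys view object

dict_keys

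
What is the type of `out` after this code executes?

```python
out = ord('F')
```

ord() returns int (Unicode code point)

int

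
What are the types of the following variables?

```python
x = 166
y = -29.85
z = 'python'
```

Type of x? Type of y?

x is int; y is float

int, float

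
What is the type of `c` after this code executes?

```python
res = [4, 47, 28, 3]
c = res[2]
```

Indexing a list of ints returns int (res[2] = 28)

int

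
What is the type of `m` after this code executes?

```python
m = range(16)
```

range() returns a range object

range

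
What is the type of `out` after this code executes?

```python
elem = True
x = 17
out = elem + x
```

bool + int returns int (True is 1, so 1 + 17 = 18)

int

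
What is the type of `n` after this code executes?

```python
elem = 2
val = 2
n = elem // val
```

int // int returns int (2 // 2 = 1)

int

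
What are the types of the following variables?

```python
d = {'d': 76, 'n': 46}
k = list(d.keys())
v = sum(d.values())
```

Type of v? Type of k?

sum of int values returns int; list(...) returns list

int, list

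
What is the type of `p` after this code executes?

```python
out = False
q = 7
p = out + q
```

bool + int returns int (False is 0, so 0 + 7 = 7)

int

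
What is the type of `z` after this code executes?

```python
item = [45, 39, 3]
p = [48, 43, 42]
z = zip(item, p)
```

zip() returns a zip iterator object

zip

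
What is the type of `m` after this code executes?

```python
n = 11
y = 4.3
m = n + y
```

int + float returns float (11 + 4.3 = 15.3)

float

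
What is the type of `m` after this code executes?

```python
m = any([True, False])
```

any() returns bool

bool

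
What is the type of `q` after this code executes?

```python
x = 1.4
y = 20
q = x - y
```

float - int returns float (1.4 - 20 = -18.6)

float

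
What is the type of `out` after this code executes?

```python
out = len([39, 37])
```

len() always returns int

int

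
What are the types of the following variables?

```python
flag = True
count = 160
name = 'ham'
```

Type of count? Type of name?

count is int; name is str

int, str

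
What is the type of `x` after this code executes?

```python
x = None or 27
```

'or' with None returns the other value (27, int)

int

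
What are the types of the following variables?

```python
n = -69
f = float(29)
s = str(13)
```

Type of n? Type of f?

n is int; f is float

int, float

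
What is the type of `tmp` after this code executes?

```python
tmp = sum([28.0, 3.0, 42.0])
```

sum() of floats returns float

float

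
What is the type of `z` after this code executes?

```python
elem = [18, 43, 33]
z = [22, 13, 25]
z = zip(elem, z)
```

zip() returns a zip iterator object

zip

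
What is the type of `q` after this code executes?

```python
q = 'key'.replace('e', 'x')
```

str.replace() returns str

str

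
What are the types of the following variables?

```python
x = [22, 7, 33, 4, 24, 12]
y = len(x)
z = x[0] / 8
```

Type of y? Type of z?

len() returns int; int / int returns float

int, float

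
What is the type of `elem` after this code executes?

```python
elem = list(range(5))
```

list(range(...)) returns list

list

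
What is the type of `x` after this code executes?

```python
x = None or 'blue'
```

'or' with None returns the other value ('blue', str)

str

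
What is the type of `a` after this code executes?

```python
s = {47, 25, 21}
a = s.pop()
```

Popping from a set of ints returns int

int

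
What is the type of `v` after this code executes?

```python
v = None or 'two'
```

'or' with None returns the other value ('two', str)

str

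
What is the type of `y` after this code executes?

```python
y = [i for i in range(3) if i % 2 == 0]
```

A list comprehension [...] produces a list

list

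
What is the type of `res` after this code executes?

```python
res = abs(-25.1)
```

abs() of float returns float

float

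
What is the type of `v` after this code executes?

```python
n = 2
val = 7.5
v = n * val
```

int * float returns float (2 * 7.5 = 15.0)

float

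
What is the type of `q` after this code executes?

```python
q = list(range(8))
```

list(range(...)) returns list

list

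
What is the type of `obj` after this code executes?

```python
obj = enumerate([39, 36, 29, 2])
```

enumerate() returns an enumerate iterator object

enumerate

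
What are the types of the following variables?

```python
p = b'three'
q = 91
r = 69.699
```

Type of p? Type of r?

p is bytes; r is float

bytes, float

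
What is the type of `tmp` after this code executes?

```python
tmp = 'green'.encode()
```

str.encode() returns bytes

bytes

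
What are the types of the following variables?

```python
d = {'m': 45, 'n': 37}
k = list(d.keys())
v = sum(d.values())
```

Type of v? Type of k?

sum of int values returns int; list(...) returns list

int, list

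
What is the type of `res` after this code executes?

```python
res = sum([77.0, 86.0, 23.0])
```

sum() of floats returns float

float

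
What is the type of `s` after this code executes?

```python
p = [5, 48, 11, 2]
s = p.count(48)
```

list.count() returns int

int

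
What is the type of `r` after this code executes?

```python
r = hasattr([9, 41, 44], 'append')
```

hasattr() returns bool

bool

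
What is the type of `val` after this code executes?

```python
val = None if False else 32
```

Ternary: condition is False, else branch (32) taken → int

int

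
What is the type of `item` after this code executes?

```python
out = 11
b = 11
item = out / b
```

int / int always returns float in Python 3 (11 / 11 = 1)

float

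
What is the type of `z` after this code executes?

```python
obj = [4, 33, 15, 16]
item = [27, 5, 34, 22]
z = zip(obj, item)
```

zip() returns a zip iterator object

zip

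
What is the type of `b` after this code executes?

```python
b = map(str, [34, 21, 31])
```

map() returns a map iterator object

map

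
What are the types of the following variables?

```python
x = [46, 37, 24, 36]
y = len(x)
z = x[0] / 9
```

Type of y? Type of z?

len() returns int; int / int returns float

int, float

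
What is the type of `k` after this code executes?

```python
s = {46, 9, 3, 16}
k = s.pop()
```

Popping from a set of ints returns int

int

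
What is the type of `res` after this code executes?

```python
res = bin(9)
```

bin() returns str representation

str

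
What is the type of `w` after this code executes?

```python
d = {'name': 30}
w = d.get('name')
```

dict.get() returns the value (int) when key is found

int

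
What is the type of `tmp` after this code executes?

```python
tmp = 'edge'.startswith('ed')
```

str.startswith() returns bool

bool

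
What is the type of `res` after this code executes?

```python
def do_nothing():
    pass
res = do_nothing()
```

A function with no return statement returns None

NoneType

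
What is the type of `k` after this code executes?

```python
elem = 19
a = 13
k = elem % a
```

int % int returns int (19 % 13 = 6)

int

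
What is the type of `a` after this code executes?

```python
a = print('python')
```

print() returns None

NoneType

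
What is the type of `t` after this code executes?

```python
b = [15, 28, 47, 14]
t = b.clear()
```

list.clear() returns None

NoneType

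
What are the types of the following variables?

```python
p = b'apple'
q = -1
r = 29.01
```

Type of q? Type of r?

q is int; r is float

int, float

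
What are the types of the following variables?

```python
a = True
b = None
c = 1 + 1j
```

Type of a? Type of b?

a is bool; b is NoneType

bool, NoneType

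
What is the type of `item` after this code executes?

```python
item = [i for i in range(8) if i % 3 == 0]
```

A list comprehension [...] produces a list

list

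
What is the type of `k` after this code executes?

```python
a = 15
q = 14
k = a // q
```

int // int returns int (15 // 14 = 1)

int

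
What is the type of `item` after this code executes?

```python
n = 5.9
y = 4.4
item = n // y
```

float // float returns float (floor division preserves float type)

float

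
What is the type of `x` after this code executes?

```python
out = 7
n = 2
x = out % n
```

int % int returns int (7 % 2 = 1)

int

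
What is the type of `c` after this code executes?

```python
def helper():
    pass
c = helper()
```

A function with no return statement returns None

NoneType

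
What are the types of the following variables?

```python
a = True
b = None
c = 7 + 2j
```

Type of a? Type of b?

a is bool; b is NoneType

bool, NoneType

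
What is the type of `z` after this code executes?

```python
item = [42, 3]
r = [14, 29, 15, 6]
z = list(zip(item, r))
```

list(zip(...)) returns a list of tuples

list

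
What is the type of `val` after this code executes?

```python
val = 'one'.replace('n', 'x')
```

str.replace() returns str

str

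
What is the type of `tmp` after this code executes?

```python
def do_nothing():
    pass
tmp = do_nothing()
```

A function with no return statement returns None

NoneType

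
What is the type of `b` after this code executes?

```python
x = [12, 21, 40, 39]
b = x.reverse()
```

list.reverse() returns None

NoneType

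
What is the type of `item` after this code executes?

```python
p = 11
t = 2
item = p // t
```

int // int returns int (11 // 2 = 5)

int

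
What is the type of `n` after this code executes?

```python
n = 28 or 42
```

'or' returns the first truthy value (28, which is int)

int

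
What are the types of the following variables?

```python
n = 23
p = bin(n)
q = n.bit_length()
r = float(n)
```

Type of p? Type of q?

bin() returns str; int.bit_length() returns int

str, int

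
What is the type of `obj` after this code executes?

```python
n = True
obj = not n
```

'not' always returns bool

bool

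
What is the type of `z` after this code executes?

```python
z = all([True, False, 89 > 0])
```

all() returns bool

bool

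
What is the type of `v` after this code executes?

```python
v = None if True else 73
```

Ternary: condition is True, if branch (None) taken → NoneType

NoneType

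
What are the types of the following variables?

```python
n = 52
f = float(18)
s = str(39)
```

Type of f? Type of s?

f is float; s is str

float, str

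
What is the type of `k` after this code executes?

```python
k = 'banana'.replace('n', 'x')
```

str.replace() returns str

str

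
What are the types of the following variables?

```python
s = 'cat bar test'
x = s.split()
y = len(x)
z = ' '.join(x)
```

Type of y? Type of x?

len() returns int; str.split() returns list

int, list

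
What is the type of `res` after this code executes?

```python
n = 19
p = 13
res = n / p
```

int / int always returns float in Python 3 (19 / 13 = 1.46154)

float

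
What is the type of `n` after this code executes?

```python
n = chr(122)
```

chr() returns str (single character)

str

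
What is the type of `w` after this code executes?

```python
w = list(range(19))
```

list(range(...)) returns list

list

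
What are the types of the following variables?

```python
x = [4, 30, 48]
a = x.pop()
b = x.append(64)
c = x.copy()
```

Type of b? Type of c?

list.append() returns None; list.copy() returns list

NoneType, list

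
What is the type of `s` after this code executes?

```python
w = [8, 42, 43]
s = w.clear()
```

list.clear() returns None

NoneType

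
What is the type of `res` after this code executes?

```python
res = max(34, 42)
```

max() of ints returns int

int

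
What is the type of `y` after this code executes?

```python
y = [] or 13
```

'or' returns first truthy value (13, which is int)

int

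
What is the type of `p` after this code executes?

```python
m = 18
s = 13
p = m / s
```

int / int always returns float in Python 3 (18 / 13 = 1.38462)

float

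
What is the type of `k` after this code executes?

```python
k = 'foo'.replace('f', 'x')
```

str.replace() returns str

str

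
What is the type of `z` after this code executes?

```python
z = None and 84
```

'and' returns first falsy value (None)

NoneType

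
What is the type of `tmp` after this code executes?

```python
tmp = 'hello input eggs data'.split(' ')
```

str.split() returns list

list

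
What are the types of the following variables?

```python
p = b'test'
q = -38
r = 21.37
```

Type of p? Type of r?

p is bytes; r is float

bytes, float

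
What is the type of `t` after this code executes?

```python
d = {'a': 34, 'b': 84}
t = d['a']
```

Accessing dict[str, int] with key 'a' returns int value 34

int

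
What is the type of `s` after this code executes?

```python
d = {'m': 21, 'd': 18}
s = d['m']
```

Accessing dict[str, int] with key 'm' returns int value 21

int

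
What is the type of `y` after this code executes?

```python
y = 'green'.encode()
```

str.encode() returns bytes

bytes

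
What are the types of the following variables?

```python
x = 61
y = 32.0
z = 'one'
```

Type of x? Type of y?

x is int; y is float

int, float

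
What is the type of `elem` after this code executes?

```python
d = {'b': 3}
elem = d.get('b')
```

dict.get() returns the value (int) when key is found

int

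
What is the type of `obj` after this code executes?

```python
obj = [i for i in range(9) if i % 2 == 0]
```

A list comprehension [...] produces a list

list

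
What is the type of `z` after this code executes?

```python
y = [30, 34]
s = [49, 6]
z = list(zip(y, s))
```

list(zip(...)) returns a list of tuples

list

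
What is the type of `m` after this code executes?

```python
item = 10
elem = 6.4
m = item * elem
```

int * float returns float (10 * 6.4 = 64.0)

float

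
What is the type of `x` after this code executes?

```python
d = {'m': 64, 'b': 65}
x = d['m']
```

Accessing dict[str, int] with key 'm' returns int value 64

int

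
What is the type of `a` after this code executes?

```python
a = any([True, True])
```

any() returns bool

bool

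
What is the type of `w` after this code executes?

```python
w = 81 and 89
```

'and' returns the last value when all truthy (89, which is int)

int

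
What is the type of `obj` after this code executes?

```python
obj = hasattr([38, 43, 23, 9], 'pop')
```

hasattr() returns bool

bool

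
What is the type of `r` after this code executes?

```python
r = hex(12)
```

hex() returns str representation

str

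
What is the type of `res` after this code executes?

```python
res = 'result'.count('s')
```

str.count() returns int

int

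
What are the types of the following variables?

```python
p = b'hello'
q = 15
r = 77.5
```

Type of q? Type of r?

q is int; r is float

int, float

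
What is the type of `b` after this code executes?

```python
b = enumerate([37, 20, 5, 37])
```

enumerate() returns an enumerate iterator object

enumerate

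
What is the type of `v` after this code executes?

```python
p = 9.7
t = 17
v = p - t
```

float - int returns float (9.7 - 17 = -7.3)

float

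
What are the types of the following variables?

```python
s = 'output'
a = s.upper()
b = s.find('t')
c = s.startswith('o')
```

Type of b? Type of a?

str.find() returns int; str.upper() returns str

int, str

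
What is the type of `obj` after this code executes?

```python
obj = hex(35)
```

hex() returns str representation

str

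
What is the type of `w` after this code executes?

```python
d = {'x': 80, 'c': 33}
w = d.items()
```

dict.items() returns a dict_items view

dict_items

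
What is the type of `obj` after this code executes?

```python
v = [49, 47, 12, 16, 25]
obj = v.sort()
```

list.sort() returns None (sorts in place)

NoneType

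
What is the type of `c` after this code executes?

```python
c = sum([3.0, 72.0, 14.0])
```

sum() of floats returns float

float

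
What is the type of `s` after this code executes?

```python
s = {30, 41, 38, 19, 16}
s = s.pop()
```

Popping from a set of ints returns int

int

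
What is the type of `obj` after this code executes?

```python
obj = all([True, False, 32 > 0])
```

all() returns bool

bool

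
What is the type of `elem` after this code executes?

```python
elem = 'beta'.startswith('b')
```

str.startswith() returns bool

bool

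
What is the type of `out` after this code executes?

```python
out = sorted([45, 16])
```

sorted() always returns list

list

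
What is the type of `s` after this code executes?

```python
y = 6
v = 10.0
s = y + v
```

int + float returns float (6 + 10.0 = 16.0)

float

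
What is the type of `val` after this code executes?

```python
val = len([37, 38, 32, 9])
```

len() always returns int

int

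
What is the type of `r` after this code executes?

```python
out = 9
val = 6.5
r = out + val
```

int + float returns float (9 + 6.5 = 15.5)

float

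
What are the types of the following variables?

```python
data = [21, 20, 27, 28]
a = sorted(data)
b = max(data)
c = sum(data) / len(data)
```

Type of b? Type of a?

max of ints returns int; sorted() returns list

int, list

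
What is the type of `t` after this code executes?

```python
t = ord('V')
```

ord() returns int (Unicode code point)

int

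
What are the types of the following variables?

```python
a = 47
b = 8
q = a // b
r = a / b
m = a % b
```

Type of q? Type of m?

int // int returns int; int % int returns int

int, int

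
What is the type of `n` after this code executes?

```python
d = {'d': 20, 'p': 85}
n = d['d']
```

Accessing dict[str, int] with key 'd' returns int value 20

int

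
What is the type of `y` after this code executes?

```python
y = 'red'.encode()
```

str.encode() returns bytes

bytes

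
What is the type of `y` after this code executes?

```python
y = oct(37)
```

oct() returns str representation

str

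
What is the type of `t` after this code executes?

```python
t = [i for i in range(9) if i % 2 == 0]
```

A list comprehension [...] produces a list

list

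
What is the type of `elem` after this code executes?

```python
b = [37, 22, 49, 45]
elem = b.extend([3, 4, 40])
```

list.extend() returns None

NoneType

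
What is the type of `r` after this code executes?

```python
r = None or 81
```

'or' with None returns the other value (81, int)

int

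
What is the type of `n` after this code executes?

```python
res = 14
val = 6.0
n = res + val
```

int + float returns float (14 + 6.0 = 20.0)

float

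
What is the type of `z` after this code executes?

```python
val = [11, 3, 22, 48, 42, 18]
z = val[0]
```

Indexing a list of ints returns int (val[0] = 11)

int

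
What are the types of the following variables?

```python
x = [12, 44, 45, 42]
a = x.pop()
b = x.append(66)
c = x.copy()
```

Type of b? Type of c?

list.append() returns None; list.copy() returns list

NoneType, list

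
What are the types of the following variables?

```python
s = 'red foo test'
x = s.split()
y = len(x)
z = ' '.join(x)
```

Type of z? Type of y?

str.join() returns str; len() returns int

str, int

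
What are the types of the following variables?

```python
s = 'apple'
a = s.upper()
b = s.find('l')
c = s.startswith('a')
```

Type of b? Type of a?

str.find() returns int; str.upper() returns str

int, str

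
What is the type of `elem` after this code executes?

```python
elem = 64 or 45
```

'or' returns the first truthy value (64, which is int)

int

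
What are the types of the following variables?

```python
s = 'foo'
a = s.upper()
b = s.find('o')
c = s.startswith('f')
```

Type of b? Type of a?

str.find() returns int; str.upper() returns str

int, str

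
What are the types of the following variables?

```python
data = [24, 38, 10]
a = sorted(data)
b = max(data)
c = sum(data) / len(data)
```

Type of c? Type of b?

int / int returns float; max of ints returns int

float, int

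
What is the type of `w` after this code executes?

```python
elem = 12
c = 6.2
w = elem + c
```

int + float returns float (12 + 6.2 = 18.2)

float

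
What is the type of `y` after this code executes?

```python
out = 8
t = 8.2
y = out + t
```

int + float returns float (8 + 8.2 = 16.2)

float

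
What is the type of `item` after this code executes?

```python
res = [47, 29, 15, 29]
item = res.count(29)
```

list.count() returns int

int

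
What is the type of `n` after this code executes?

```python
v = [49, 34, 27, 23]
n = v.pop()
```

list.pop() returns the popped element (int here)

int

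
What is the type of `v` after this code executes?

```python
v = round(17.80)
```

round() with no ndigits arg returns int

int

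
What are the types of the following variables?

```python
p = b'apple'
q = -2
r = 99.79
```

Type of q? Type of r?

q is int; r is float

int, float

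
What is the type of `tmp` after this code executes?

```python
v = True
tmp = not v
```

'not' always returns bool

bool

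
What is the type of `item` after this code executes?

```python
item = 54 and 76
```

'and' returns the last value when all truthy (76, which is int)

int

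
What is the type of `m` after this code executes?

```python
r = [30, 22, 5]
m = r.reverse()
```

list.reverse() returns None

NoneType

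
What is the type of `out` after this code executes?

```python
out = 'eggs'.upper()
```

str.upper() returns str

str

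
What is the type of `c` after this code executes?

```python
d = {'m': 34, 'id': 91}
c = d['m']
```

Accessing dict[str, int] with key 'm' returns int value 34

int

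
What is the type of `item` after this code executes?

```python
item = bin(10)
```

bin() returns str representation

str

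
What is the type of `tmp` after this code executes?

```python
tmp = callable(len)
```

callable() returns bool

bool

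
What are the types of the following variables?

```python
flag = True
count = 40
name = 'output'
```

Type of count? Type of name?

count is int; name is str

int, str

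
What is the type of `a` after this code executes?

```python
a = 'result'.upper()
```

str.upper() returns str

str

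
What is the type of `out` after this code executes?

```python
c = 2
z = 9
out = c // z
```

int // int returns int (2 // 9 = 0)

int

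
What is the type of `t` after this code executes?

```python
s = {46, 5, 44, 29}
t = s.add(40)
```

set.add() returns None (mutates in place)

NoneType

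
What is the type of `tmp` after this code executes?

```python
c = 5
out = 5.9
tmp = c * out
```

int * float returns float (5 * 5.9 = 29.5)

float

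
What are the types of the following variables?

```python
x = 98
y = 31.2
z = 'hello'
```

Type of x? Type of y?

x is int; y is float

int, float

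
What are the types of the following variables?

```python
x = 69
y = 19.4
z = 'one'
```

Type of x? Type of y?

x is int; y is float

int, float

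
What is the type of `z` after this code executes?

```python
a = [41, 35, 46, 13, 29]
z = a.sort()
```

list.sort() returns None (sorts in place)

NoneType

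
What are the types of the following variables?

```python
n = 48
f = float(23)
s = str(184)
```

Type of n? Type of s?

n is int; s is str

int, str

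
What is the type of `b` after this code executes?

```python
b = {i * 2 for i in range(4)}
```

A set comprehension {expr for x in iterable} produces a set

set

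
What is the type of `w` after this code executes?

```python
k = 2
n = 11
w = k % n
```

int % int returns int (2 % 11 = 2)

int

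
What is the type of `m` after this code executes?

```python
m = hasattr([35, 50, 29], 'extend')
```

hasattr() returns bool

bool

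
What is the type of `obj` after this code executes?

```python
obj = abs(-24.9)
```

abs() of float returns float

float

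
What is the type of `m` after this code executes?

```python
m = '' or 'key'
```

'or' returns first truthy value ('key', which is str)

str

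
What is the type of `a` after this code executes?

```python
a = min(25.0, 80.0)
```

min() of floats returns float

float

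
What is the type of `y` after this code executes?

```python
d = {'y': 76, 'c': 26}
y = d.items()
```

dict.items() returns a dict_items view

dict_items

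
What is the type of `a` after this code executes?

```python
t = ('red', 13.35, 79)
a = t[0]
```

Index 0 of tuple is 'red' which is str

str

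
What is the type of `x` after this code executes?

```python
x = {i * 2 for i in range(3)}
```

A set comprehension {expr for x in iterable} produces a set

set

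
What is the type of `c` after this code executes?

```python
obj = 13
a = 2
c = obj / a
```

int / int always returns float in Python 3 (13 / 2 = 6.5)

float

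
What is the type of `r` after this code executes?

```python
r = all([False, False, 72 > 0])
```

all() returns bool

bool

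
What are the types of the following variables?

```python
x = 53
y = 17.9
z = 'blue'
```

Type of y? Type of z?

y is float; z is str

float, str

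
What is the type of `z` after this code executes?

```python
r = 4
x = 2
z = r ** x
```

int ** positive int returns int (4 ** 2 = 16)

int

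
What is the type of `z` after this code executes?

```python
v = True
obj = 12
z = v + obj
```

bool + int returns int (True is 1, so 1 + 12 = 13)

int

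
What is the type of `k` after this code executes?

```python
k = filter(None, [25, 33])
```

filter() returns a filter iterator object

filter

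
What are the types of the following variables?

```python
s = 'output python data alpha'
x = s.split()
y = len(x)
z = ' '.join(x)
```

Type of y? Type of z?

len() returns int; str.join() returns str

int, str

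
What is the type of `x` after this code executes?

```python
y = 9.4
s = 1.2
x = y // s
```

float // float returns float (floor division preserves float type)

float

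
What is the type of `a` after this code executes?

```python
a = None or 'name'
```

'or' with None returns the other value ('name', str)

str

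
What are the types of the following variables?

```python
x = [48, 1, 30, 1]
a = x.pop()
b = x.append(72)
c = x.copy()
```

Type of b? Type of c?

list.append() returns None; list.copy() returns list

NoneType, list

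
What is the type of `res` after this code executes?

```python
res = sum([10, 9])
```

sum() of ints returns int

int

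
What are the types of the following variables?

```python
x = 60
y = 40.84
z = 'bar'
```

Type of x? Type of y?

x is int; y is float

int, float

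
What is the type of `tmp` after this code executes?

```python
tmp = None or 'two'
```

'or' with None returns the other value ('two', str)

str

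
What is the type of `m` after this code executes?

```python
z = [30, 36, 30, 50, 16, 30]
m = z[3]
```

Indexing a list of ints returns int (z[3] = 50)

int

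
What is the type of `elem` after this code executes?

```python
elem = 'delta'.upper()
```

str.upper() returns str

str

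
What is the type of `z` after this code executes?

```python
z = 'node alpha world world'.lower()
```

str.lower() returns str

str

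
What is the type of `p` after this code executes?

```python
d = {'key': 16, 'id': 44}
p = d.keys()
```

.keys() returns a dict_keys view object

dict_keys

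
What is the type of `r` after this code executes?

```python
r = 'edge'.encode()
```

str.encode() returns bytes

bytes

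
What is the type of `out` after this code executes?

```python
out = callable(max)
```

callable() returns bool

bool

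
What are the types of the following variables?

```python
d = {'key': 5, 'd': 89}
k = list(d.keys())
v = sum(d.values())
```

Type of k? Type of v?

list(...) returns list; sum of int values returns int

list, int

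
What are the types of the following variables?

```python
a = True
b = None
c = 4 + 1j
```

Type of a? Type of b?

a is bool; b is NoneType

bool, NoneType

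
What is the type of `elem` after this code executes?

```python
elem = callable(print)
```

callable() returns bool

bool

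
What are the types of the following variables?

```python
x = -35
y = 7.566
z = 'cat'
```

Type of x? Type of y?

x is int; y is float

int, float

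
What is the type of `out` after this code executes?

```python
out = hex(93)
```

hex() returns str representation

str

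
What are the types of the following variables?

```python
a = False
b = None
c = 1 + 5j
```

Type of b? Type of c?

b is NoneType; c is complex

NoneType, complex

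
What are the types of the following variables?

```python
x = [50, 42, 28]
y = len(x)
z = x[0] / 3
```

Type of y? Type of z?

len() returns int; int / int returns float

int, float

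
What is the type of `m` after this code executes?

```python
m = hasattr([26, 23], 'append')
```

hasattr() returns bool

bool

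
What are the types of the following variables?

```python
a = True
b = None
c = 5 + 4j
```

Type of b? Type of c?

b is NoneType; c is complex

NoneType, complex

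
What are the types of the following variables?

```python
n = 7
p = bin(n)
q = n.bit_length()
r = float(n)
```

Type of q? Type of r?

int.bit_length() returns int; float() returns float

int, float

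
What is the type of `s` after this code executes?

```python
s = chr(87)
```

chr() returns str (single character)

str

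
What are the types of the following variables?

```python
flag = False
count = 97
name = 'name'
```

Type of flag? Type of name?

flag is bool; name is str

bool, str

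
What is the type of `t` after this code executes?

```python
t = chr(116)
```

chr() returns str (single character)

str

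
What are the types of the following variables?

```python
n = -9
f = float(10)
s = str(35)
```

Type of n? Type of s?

n is int; s is str

int, str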